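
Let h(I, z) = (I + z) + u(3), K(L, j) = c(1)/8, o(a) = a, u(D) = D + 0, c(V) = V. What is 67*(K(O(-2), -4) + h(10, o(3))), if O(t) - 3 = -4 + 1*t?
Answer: 8643/8 ≈ 1080.4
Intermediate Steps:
O(t) = -1 + t (O(t) = 3 + (-4 + 1*t) = 3 + (-4 + t) = -1 + t)
u(D) = D
K(L, j) = ⅛ (K(L, j) = 1/8 = 1*(⅛) = ⅛)
h(I, z) = 3 + I + z (h(I, z) = (I + z) + 3 = 3 + I + z)
67*(K(O(-2), -4) + h(10, o(3))) = 67*(⅛ + (3 + 10 + 3)) = 67*(⅛ + 16) = 67*(129/8) = 8643/8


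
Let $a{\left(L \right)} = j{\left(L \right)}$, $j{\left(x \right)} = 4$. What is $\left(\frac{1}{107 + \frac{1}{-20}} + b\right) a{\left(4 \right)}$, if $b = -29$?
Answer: $- \frac{248044}{2139} \approx -115.96$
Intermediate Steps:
$a{\left(L \right)} = 4$
$\left(\frac{1}{107 + \frac{1}{-20}} + b\right) a{\left(4 \right)} = \left(\frac{1}{107 + \frac{1}{-20}} - 29\right) 4 = \left(\frac{1}{107 - \frac{1}{20}} - 29\right) 4 = \left(\frac{1}{\frac{2139}{20}} - 29\right) 4 = \left(\frac{20}{2139} - 29\right) 4 = \left(- \frac{62011}{2139}\right) 4 = - \frac{248044}{2139}$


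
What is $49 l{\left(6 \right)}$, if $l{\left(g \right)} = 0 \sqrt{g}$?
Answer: $0$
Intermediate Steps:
$l{\left(g \right)} = 0$
$49 l{\left(6 \right)} = 49 \cdot 0 = 0$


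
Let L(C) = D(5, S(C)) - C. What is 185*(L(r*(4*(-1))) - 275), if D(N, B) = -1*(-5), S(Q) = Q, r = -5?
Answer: -53650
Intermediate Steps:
D(N, B) = 5
L(C) = 5 - C
185*(L(r*(4*(-1))) - 275) = 185*((5 - (-5)*4*(-1)) - 275) = 185*((5 - (-5)*(-4)) - 275) = 185*((5 - 1*20) - 275) = 185*((5 - 20) - 275) = 185*(-15 - 275) = 185*(-290) = -53650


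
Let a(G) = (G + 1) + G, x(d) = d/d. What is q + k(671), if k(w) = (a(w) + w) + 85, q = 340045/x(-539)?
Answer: 342144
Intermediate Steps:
x(d) = 1
q = 340045 (q = 340045/1 = 340045*1 = 340045)
a(G) = 1 + 2*G (a(G) = (1 + G) + G = 1 + 2*G)
k(w) = 86 + 3*w (k(w) = ((1 + 2*w) + w) + 85 = (1 + 3*w) + 85 = 86 + 3*w)
q + k(671) = 340045 + (86 + 3*671) = 340045 + (86 + 2013) = 340045 + 2099 = 342144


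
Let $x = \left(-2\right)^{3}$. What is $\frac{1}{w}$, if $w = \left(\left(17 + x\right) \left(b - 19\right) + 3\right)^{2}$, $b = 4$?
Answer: $\frac{1}{17424} \approx 5.7392 \cdot 10^{-5}$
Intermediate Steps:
$x = -8$
$w = 17424$ ($w = \left(\left(17 - 8\right) \left(4 - 19\right) + 3\right)^{2} = \left(9 \left(-15\right) + 3\right)^{2} = \left(-135 + 3\right)^{2} = \left(-132\right)^{2} = 17424$)
$\frac{1}{w} = \frac{1}{17424}$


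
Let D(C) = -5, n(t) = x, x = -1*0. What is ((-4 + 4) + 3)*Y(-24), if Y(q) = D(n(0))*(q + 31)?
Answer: -105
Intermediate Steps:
x = 0
n(t) = 0
Y(q) = -155 - 5*q (Y(q) = -5*(q + 31) = -5*(31 + q) = -155 - 5*q)
((-4 + 4) + 3)*Y(-24) = ((-4 + 4) + 3)*(-155 - 5*(-24)) = (0 + 3)*(-155 + 120) = 3*(-35) = -105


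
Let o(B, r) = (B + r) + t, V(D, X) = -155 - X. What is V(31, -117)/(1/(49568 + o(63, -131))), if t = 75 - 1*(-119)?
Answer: -1888372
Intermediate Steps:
t = 194 (t = 75 + 119 = 194)
o(B, r) = 194 + B + r (o(B, r) = (B + r) + 194 = 194 + B + r)
V(31, -117)/(1/(49568 + o(63, -131))) = (-155 - 1*(-117))/(1/(49568 + (194 + 63 - 131))) = (-155 + 117)/(1/(49568 + 126)) = -38/(1/49694) = -38/1/49694 = -38*49694 = -1888372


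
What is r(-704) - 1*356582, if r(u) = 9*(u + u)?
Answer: -369254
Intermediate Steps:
r(u) = 18*u (r(u) = 9*(2*u) = 18*u)
r(-704) - 1*356582 = 18*(-704) - 1*356582 = -12672 - 356582 = -369254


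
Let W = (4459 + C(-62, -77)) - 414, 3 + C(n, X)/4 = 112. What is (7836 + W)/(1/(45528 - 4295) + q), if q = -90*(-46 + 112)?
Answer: -507866861/244924019 ≈ -2.0736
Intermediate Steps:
C(n, X) = 436 (C(n, X) = -12 + 4*112 = -12 + 448 = 436)
q = -5940 (q = -90*66 = -5940)
W = 4481 (W = (4459 + 436) - 414 = 4895 - 414 = 4481)
(7836 + W)/(1/(45528 - 4295) + q) = (7836 + 4481)/(1/(45528 - 4295) - 5940) = 12317/(1/41233 - 5940) = 12317/(-244924019/41233) = 12317*(-41233/244924019) = -507866861/244924019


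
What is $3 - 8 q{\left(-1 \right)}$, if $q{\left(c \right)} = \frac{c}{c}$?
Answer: $-5$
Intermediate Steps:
$q{\left(c \right)} = 1$
$3 - 8 q{\left(-1 \right)} = 3 - 8 = -5$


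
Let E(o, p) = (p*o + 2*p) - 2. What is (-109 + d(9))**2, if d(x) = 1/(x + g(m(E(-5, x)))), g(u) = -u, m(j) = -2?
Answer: 1435204/121 ≈ 11861.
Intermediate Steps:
E(o, p) = -2 + 2*p + o*p (E(o, p) = (o*p + 2*p) - 2 = (2*p + o*p) - 2 = -2 + 2*p + o*p)
d(x) = 1/(2 + x) (d(x) = 1/(x - 1*(-2)) = 1/(x + 2) = 1/(2 + x))
(-109 + d(9))**2 = (-109 + 1/(2 + 9))**2 = (-109 + 1/11)**2 = (-1198/11)**2 = 1435204/121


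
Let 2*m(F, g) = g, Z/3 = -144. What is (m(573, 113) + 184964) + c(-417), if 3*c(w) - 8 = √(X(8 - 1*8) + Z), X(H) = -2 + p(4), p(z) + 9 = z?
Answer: 1110139/6 + I*√439/3 ≈ 1.8502e+5 + 6.9841*I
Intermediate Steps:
Z = -432 (Z = 3*(-144) = -432)
m(F, g) = g/2
p(z) = -9 + z
X(H) = -7 (X(H) = -2 + (-9 + 4) = -2 - 5 = -7)
c(w) = 8/3 + I*√439/3 (c(w) = 8/3 + √(-7 - 432)/3 = 8/3 + √(-439)/3 = 8/3 + (I*√439)/3 = 8/3 + I*√439/3)
(m(573, 113) + 184964) + c(-417) = ((½)*113 + 184964) + (8/3 + I*√439/3) = (113/2 + 184964) + (8/3 + I*√439/3) = 370041/2 + (8/3 + I*√439/3) = 1110139/6 + I*√439/3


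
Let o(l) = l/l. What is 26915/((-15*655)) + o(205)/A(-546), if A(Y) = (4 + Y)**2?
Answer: -1581329647/577246260 ≈ -2.7394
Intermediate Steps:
o(l) = 1
26915/((-15*655)) + o(205)/A(-546) = 26915/((-15*655)) + 1/(4 - 546)**2 = 26915/(-9825) + 1/(-542)**2 = 26915*(-1/9825) + 1/293764 = -5383/1965 + 1*(1/293764) = -5383/1965 + 1/293764 = -1581329647/577246260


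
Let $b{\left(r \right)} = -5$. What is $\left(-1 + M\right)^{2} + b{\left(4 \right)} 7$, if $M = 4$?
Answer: $-26$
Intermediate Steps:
$\left(-1 + M\right)^{2} + b{\left(4 \right)} 7 = \left(-1 + 4\right)^{2} - 35 = 3^{2} - 35 = 9 - 35 = -26$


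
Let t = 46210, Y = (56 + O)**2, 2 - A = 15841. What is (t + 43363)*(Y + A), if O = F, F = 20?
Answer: -901373099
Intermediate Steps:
A = -15839 (A = 2 - 1*15841 = 2 - 15841 = -15839)
O = 20
Y = 5776 (Y = (56 + 20)**2 = 76**2 = 5776)
(t + 43363)*(Y + A) = (46210 + 43363)*(5776 - 15839) = 89573*(-10063) = -901373099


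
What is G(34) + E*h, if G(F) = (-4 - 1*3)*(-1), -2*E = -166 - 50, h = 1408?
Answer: 152071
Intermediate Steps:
E = 108 (E = -(-166 - 50)/2 = -1/2*(-216) = 108)
G(F) = 7 (G(F) = (-4 - 3)*(-1) = -7*(-1) = 7)
G(34) + E*h = 7 + 108*1408 = 7 + 152064 = 152071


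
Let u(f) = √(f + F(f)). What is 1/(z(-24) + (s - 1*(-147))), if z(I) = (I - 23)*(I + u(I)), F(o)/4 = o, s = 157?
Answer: 179/289463 + 47*I*√30/1157852 ≈ 0.00061839 + 0.00022233*I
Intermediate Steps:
F(o) = 4*o
u(f) = √5*√f (u(f) = √(f + 4*f) = √(5*f) = √5*√f)
z(I) = (-23 + I)*(I + √5*√I) (z(I) = (I - 23)*(I + √5*√I) = (-23 + I)*(I + √5*√I))
1/(z(-24) + (s - 1*(-147))) = 1/(((-24)² - 23*(-24) + √5*(-24)^(3/2) - 23*√5*√(-24)) + (157 - 1*(-147))) = 1/((576 + 552 + √5*(-48*I*√6) - 23*√5*2*I*√6) + (157 + 147)) = 1/((576 + 552 - 48*I*√30 - 46*I*√30) + 304) = 1/((1128 - 94*I*√30) + 304) = 1/(1432 - 94*I*√30)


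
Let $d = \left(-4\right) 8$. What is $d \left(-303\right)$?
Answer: $9696$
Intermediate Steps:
$d = -32$
$d \left(-303\right) = \left(-32\right) \left(-303\right) = 9696$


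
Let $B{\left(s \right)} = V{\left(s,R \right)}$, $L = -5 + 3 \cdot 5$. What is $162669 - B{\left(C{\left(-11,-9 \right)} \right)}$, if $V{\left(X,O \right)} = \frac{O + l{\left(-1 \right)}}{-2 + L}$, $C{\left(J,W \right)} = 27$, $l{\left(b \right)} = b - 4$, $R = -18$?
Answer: $\frac{1301375}{8} \approx 1.6267 \cdot 10^{5}$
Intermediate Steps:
$l{\left(b \right)} = -4 + b$ ($l{\left(b \right)} = b - 4 = -4 + b$)
$L = 10$ ($L = -5 + 15 = 10$)
$V{\left(X,O \right)} = - \frac{5}{8} + \frac{O}{8}$ ($V{\left(X,O \right)} = \frac{O - 5}{-2 + 10} = \frac{O - 5}{8} = \left(-5 + O\right) \frac{1}{8} = - \frac{5}{8} + \frac{O}{8}$)
$B{\left(s \right)} = - \frac{23}{8}$ ($B{\left(s \right)} = - \frac{5}{8} + \frac{1}{8} \left(-18\right) = - \frac{5}{8} - \frac{9}{4} = - \frac{23}{8}$)
$162669 - B{\left(C{\left(-11,-9 \right)} \right)} = 162669 - - \frac{23}{8} = 162669 + \frac{23}{8} = \frac{1301375}{8}$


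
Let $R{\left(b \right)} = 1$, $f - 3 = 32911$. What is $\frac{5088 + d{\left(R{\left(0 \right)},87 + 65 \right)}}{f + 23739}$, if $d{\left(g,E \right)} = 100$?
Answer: $\frac{5188}{56653} \approx 0.091575$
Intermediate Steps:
$f = 32914$ ($f = 3 + 32911 = 32914$)
$\frac{5088 + d{\left(R{\left(0 \right)},87 + 65 \right)}}{f + 23739} = \frac{5088 + 100}{32914 + 23739} = \frac{5188}{56653}$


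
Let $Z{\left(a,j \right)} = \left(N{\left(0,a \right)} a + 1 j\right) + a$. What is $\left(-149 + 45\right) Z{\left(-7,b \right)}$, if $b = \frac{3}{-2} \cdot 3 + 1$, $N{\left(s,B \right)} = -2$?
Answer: $-364$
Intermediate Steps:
$b = - \frac{7}{2}$ ($b = 3 \left(- \frac{1}{2}\right) 3 + 1 = \left(- \frac{3}{2}\right) 3 + 1 = - \frac{9}{2} + 1 = - \frac{7}{2} \approx -3.5$)
$Z{\left(a,j \right)} = j - a$ ($Z{\left(a,j \right)} = \left(- 2 a + 1 j\right) + a = \left(- 2 a + j\right) + a = \left(j - 2 a\right) + a = j - a$)
$\left(-149 + 45\right) Z{\left(-7,b \right)} = \left(-149 + 45\right) \left(- \frac{7}{2} - -7\right) = - 104 \left(- \frac{7}{2} + 7\right) = \left(-104\right) \frac{7}{2} = -364$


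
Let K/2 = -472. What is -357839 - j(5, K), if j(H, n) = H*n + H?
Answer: -353124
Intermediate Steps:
K = -944 (K = 2*(-472) = -944)
j(H, n) = H + H*n
-357839 - j(5, K) = -357839 - 5*(1 - 944) = -357839 - 5*(-943) = -357839 - 1*(-4715) = -357839 + 4715 = -353124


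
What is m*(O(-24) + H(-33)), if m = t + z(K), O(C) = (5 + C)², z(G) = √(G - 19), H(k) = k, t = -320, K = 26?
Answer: -104960 + 328*√7 ≈ -1.0409e+5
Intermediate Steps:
z(G) = √(-19 + G)
m = -320 + √7 (m = -320 + √(-19 + 26) = -320 + √7 ≈ -317.35)
m*(O(-24) + H(-33)) = (-320 + √7)*((5 - 24)² - 33) = (-320 + √7)*((-19)² - 33) = (-320 + √7)*(361 - 33) = (-320 + √7)*328 = -104960 + 328*√7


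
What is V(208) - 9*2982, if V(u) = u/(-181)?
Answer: -4857886/181 ≈ -26839.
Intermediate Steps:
V(u) = -u/181 (V(u) = u*(-1/181) = -u/181)
V(208) - 9*2982 = -1/181*208 - 9*2982 = -208/181 - 26838 = -4857886/181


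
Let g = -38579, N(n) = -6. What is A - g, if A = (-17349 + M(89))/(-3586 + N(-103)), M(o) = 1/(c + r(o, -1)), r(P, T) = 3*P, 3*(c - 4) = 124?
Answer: 64930875313/1682852 ≈ 38584.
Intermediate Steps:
c = 136/3 (c = 4 + (⅓)*124 = 4 + 124/3 = 136/3 ≈ 45.333)
M(o) = 1/(136/3 + 3*o)
A = 8128005/1682852 (A = (-17349 + 3/(136 + 9*89))/(-3586 - 6) = (-17349 + 3/(136 + 801))/(-3592) = (-17349 + 3/937)*(-1/3592) = -16256010/937*(-1/3592) = 8128005/1682852 ≈ 4.8299)
A - g = 8128005/1682852 - 1*(-38579) = 8128005/1682852 + 38579 = 64930875313/1682852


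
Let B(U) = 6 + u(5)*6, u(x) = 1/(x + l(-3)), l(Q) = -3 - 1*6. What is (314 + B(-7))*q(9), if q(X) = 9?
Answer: 5733/2 ≈ 2866.5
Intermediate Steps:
l(Q) = -9 (l(Q) = -3 - 6 = -9)
u(x) = 1/(-9 + x) (u(x) = 1/(x - 9) = 1/(-9 + x))
B(U) = 9/2 (B(U) = 6 + 6/(-9 + 5) = 6 + 6/(-4) = 6 - ¼*6 = 6 - 3/2 = 9/2)
(314 + B(-7))*q(9) = (314 + 9/2)*9 = (637/2)*9 = 5733/2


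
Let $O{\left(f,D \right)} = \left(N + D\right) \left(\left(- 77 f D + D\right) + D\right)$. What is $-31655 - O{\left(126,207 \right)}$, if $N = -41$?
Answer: $333279745$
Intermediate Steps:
$O{\left(f,D \right)} = \left(-41 + D\right) \left(2 D - 77 D f\right)$ ($O{\left(f,D \right)} = \left(-41 + D\right) \left(\left(- 77 f D + D\right) + D\right) = \left(-41 + D\right) \left(\left(- 77 D f + D\right) + D\right) = \left(-41 + D\right) \left(\left(D - 77 D f\right) + D\right) = \left(-41 + D\right) \left(2 D - 77 D f\right)$)
$-31655 - O{\left(126,207 \right)} = -31655 - 207 \left(-82 + 2 \cdot 207 + 3157 \cdot 126 - 15939 \cdot 126\right) = -31655 - 207 \left(-82 + 414 + 397782 - 2008314\right) = -31655 - 207 \left(-1610200\right) = -31655 - -333311400 = -31655 + 333311400 = 333279745$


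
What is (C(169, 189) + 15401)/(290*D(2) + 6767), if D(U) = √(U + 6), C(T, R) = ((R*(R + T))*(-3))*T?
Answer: -232035239711/45119489 + 19887755140*√2/45119489 ≈ -4519.3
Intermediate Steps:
C(T, R) = -3*R*T*(R + T) (C(T, R) = (-3*R*(R + T))*T = -3*R*T*(R + T))
D(U) = √(6 + U)
(C(169, 189) + 15401)/(290*D(2) + 6767) = (-3*189*169*(189 + 169) + 15401)/(290*√(6 + 2) + 6767) = (-3*189*169*358 + 15401)/(290*√8 + 6767) = (-34304634 + 15401)/(290*(2*√2) + 6767) = -34289233/(580*√2 + 6767) = -34289233/(6767 + 580*√2)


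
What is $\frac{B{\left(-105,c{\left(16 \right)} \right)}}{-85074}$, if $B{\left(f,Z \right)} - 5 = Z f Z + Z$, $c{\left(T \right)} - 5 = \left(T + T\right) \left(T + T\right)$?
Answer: $\frac{111177271}{85074} \approx 1306.8$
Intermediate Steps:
$c{\left(T \right)} = 5 + 4 T^{2}$ ($c{\left(T \right)} = 5 + \left(T + T\right) \left(T + T\right) = 5 + 2 T 2 T = 5 + 4 T^{2}$)
$B{\left(f,Z \right)} = 5 + Z + f Z^{2}$ ($B{\left(f,Z \right)} = 5 + \left(Z f Z + Z\right) = 5 + \left(f Z^{2} + Z\right) = 5 + \left(Z + f Z^{2}\right) = 5 + Z + f Z^{2}$)
$\frac{B{\left(-105,c{\left(16 \right)} \right)}}{-85074} = \frac{5 + \left(5 + 4 \cdot 16^{2}\right) - 105 \left(5 + 4 \cdot 16^{2}\right)^{2}}{-85074} = \left(5 + \left(5 + 4 \cdot 256\right) - 105 \left(5 + 4 \cdot 256\right)^{2}\right) \left(- \frac{1}{85074}\right) = \left(5 + \left(5 + 1024\right) - 105 \left(5 + 1024\right)^{2}\right) \left(- \frac{1}{85074}\right) = \left(5 + 1029 - 105 \cdot 1029^{2}\right) \left(- \frac{1}{85074}\right) = \left(5 + 1029 - 111178305\right) \left(- \frac{1}{85074}\right) = \left(-111177271\right) \left(- \frac{1}{85074}\right) = \frac{111177271}{85074}$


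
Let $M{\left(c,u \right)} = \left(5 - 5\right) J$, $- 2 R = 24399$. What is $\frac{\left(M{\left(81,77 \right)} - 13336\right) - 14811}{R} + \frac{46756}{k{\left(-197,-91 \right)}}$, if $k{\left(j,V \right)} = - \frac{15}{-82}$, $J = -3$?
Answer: $\frac{31182138406}{121995} \approx 2.556 \cdot 10^{5}$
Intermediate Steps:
$R = - \frac{24399}{2}$ ($R = \left(- \frac{1}{2}\right) 24399 = - \frac{24399}{2} \approx -12200.0$)
$k{\left(j,V \right)} = \frac{15}{82}$ ($k{\left(j,V \right)} = \left(-15\right) \left(- \frac{1}{82}\right) = \frac{15}{82}$)
$M{\left(c,u \right)} = 0$ ($M{\left(c,u \right)} = \left(5 - 5\right) \left(-3\right) = 0 \left(-3\right) = 0$)
$\frac{\left(M{\left(81,77 \right)} - 13336\right) - 14811}{R} + \frac{46756}{k{\left(-197,-91 \right)}} = \frac{\left(0 - 13336\right) - 14811}{- \frac{24399}{2}} + \frac{46756}{\frac{15}{82}} = \left(-13336 - 14811\right) \left(- \frac{2}{24399}\right) + 46756 \cdot \frac{82}{15} = \left(-28147\right) \left(- \frac{2}{24399}\right) + \frac{3833992}{15} = \frac{56294}{24399} + \frac{3833992}{15} = \frac{31182138406}{121995}$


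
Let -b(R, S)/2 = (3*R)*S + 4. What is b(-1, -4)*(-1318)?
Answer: 42176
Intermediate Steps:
b(R, S) = -8 - 6*R*S (b(R, S) = -2*((3*R)*S + 4) = -2*(3*R*S + 4) = -2*(4 + 3*R*S) = -8 - 6*R*S)
b(-1, -4)*(-1318) = (-8 - 6*(-1)*(-4))*(-1318) = (-8 - 24)*(-1318) = -32*(-1318) = 42176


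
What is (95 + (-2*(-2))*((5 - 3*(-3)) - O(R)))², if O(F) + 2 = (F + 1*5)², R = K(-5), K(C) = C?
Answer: 25281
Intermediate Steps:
R = -5
O(F) = -2 + (5 + F)² (O(F) = -2 + (F + 1*5)² = -2 + (F + 5)² = -2 + (5 + F)²)
(95 + (-2*(-2))*((5 - 3*(-3)) - O(R)))² = (95 + (-2*(-2))*((5 - 3*(-3)) - (-2 + (5 - 5)²)))² = (95 + 4*((5 + 9) - (-2 + 0²)))² = (95 + 4*(14 - (-2 + 0)))² = (95 + 4*(14 - 1*(-2)))² = (95 + 4*(14 + 2))² = (95 + 4*16)² = (95 + 64)² = 159² = 25281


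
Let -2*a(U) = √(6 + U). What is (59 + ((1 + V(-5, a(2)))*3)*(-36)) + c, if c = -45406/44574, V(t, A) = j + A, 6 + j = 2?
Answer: 8513218/22287 + 108*√2 ≈ 534.72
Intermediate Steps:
j = -4 (j = -6 + 2 = -4)
a(U) = -√(6 + U)/2
V(t, A) = -4 + A
c = -22703/22287 (c = -45406*1/44574 = -22703/22287 ≈ -1.0187)
(59 + ((1 + V(-5, a(2)))*3)*(-36)) + c = (59 + ((1 + (-4 - √(6 + 2)/2))*3)*(-36)) - 22703/22287 = (59 + ((1 + (-4 - √2))*3)*(-36)) - 22703/22287 = (59 + ((-3 - √2)*3)*(-36)) - 22703/22287 = (59 + (-9 - 3*√2)*(-36)) - 22703/22287 = (59 + (324 + 108*√2)) - 22703/22287 = (383 + 108*√2) - 22703/22287 = 8513218/22287 + 108*√2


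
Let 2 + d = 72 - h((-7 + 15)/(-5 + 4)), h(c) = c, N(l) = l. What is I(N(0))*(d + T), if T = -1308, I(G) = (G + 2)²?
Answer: -4920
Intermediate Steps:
I(G) = (2 + G)²
d = 78 (d = -2 + (72 - (-7 + 15)/(-5 + 4)) = -2 + (72 - 8/(-1)) = -2 + (72 - 8*(-1)) = -2 + (72 - 1*(-8)) = -2 + (72 + 8) = -2 + 80 = 78)
I(N(0))*(d + T) = (2 + 0)²*(78 - 1308) = 2²*(-1230) = 4*(-1230) = -4920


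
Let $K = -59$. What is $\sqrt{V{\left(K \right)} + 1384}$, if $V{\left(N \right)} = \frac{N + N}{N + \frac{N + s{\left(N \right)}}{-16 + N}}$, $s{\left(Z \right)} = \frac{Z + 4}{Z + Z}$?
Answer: $\frac{2 \sqrt{91988987837179}}{515243} \approx 37.229$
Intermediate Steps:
$s{\left(Z \right)} = \frac{4 + Z}{2 Z}$
$V{\left(N \right)} = \frac{2 N}{N + \frac{N + \frac{4 + N}{2 N}}{-16 + N}}$ ($V{\left(N \right)} = \frac{N + N}{N + \frac{N + \frac{4 + N}{2 N}}{-16 + N}} = \frac{2 N}{N + \frac{N + \frac{4 + N}{2 N}}{-16 + N}}$)
$\sqrt{V{\left(K \right)} + 1384} = \sqrt{\frac{4 \left(-59\right)^{2} \left(-16 - 59\right)}{4 - 59 + 2 \left(-59\right)^{2} \left(-15 - 59\right)} + 1384} = \sqrt{4 \cdot 3481 \frac{1}{4 - 59 + 2 \cdot 3481 \left(-74\right)} \left(-75\right) + 1384} = \sqrt{4 \cdot 3481 \frac{1}{4 - 59 - 515188} \left(-75\right) + 1384} = \sqrt{4 \cdot 3481 \frac{1}{-515243} \left(-75\right) + 1384} = \sqrt{4 \cdot 3481 \left(- \frac{1}{515243}\right) \left(-75\right) + 1384} = \sqrt{\frac{1044300}{515243} + 1384} = \sqrt{\frac{714140612}{515243}} = \frac{2 \sqrt{91988987837179}}{515243}$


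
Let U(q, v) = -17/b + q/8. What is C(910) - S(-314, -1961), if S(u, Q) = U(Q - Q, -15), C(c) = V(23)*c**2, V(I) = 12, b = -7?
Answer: 69560383/7 ≈ 9.9372e+6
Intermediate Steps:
U(q, v) = 17/7 + q/8 (U(q, v) = -17/(-7) + q/8 = -17*(-1/7) + q*(1/8) = 17/7 + q/8)
C(c) = 12*c**2
S(u, Q) = 17/7 (S(u, Q) = 17/7 + (Q - Q)/8 = 17/7 + (1/8)*0 = 17/7 + 0 = 17/7)
C(910) - S(-314, -1961) = 12*910**2 - 1*17/7 = 12*828100 - 17/7 = 9937200 - 17/7 = 69560383/7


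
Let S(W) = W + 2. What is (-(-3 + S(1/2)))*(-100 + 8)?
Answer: -46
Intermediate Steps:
S(W) = 2 + W
(-(-3 + S(1/2)))*(-100 + 8) = (-(-3 + (2 + 1/2)))*(-100 + 8) = -(-3 + (2 + ½))*(-92) = -(-3 + 5/2)*(-92) = -1*(-½)*(-92) = (½)*(-92) = -46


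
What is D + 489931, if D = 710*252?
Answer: 668851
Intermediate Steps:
D = 178920
D + 489931 = 178920 + 489931 = 668851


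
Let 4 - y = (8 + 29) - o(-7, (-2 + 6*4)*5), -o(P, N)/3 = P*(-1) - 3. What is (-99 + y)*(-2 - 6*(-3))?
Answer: -2304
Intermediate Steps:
o(P, N) = 9 + 3*P (o(P, N) = -3*(P*(-1) - 3) = -3*(-P - 3) = -3*(-3 - P) = 9 + 3*P)
y = -45 (y = 4 - ((8 + 29) - (9 + 3*(-7))) = 4 - (37 - (9 - 21)) = 4 - (37 - 1*(-12)) = 4 - (37 + 12) = 4 - 1*49 = 4 - 49 = -45)
(-99 + y)*(-2 - 6*(-3)) = (-99 - 45)*(-2 - 6*(-3)) = -144*(-2 + 18) = -144*16 = -2304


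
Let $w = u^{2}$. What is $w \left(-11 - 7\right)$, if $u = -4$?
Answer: $-288$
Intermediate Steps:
$w = 16$ ($w = \left(-4\right)^{2} = 16$)
$w \left(-11 - 7\right) = 16 \left(-11 - 7\right) = 16 \left(-18\right) = -288$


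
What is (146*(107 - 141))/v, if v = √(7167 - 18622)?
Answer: 4964*I*√11455/11455 ≈ 46.38*I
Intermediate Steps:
v = I*√11455 (v = √(-11455) = I*√11455 ≈ 107.03*I)
(146*(107 - 141))/v = (146*(107 - 141))/((I*√11455)) = (146*(-34))*(-I*√11455/11455) = -(-4964)*I*√11455/11455 = 4964*I*√11455/11455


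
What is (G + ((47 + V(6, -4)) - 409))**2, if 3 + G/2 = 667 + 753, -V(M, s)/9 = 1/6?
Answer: 24413481/4 ≈ 6.1034e+6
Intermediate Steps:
V(M, s) = -3/2 (V(M, s) = -9/6 = -9*1/6 = -3/2)
G = 2834 (G = -6 + 2*(667 + 753) = -6 + 2*1420 = -6 + 2840 = 2834)
(G + ((47 + V(6, -4)) - 409))**2 = (2834 + ((47 - 3/2) - 409))**2 = (2834 + (91/2 - 409))**2 = (2834 - 727/2)**2 = (4941/2)**2 = 24413481/4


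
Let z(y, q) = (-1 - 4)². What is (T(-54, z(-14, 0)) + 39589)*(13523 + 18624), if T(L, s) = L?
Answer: 1270931645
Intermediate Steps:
z(y, q) = 25 (z(y, q) = (-5)² = 25)
(T(-54, z(-14, 0)) + 39589)*(13523 + 18624) = (-54 + 39589)*(13523 + 18624) = 39535*32147 = 1270931645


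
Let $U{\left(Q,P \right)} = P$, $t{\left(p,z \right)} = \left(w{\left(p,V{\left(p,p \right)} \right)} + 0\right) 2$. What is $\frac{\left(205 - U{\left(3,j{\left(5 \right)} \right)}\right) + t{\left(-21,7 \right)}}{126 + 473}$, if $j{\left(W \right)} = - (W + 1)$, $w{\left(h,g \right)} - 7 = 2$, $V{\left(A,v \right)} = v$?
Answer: $\frac{229}{599} \approx 0.3823$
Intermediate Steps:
$w{\left(h,g \right)} = 9$ ($w{\left(h,g \right)} = 7 + 2 = 9$)
$j{\left(W \right)} = -1 - W$ ($j{\left(W \right)} = - (1 + W) = -1 - W$)
$t{\left(p,z \right)} = 18$ ($t{\left(p,z \right)} = \left(9 + 0\right) 2 = 9 \cdot 2 = 18$)
$\frac{\left(205 - U{\left(3,j{\left(5 \right)} \right)}\right) + t{\left(-21,7 \right)}}{126 + 473} = \frac{\left(205 - \left(-1 - 5\right)\right) + 18}{126 + 473} = \frac{\left(205 - \left(-1 - 5\right)\right) + 18}{599} = \left(\left(205 - -6\right) + 18\right) \frac{1}{599} = \left(\left(205 + 6\right) + 18\right) \frac{1}{599} = \left(211 + 18\right) \frac{1}{599} = 229 \cdot \frac{1}{599} = \frac{229}{599}$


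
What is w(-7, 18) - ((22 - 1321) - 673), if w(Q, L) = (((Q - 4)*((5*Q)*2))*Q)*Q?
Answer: 39702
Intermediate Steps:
w(Q, L) = 10*Q³*(-4 + Q) (w(Q, L) = (((-4 + Q)*(10*Q))*Q)*Q = ((10*Q*(-4 + Q))*Q)*Q = (10*Q²*(-4 + Q))*Q = 10*Q³*(-4 + Q))
w(-7, 18) - ((22 - 1321) - 673) = 10*(-7)³*(-4 - 7) - ((22 - 1321) - 673) = 10*(-343)*(-11) - (-1299 - 673) = 37730 - 1*(-1972) = 37730 + 1972 = 39702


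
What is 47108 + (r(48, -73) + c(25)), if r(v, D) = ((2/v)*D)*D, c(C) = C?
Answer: 1136521/24 ≈ 47355.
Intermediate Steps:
r(v, D) = 2*D**2/v (r(v, D) = (2*D/v)*D = 2*D**2/v)
47108 + (r(48, -73) + c(25)) = 47108 + (2*(-73)**2/48 + 25) = 47108 + (2*5329*(1/48) + 25) = 47108 + (5329/24 + 25) = 47108 + 5929/24 = 1136521/24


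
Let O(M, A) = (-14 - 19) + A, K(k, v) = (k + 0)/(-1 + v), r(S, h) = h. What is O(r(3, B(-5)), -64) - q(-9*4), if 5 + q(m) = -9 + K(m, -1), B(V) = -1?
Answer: -101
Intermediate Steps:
K(k, v) = k/(-1 + v)
q(m) = -14 - m/2 (q(m) = -5 + (-9 + m/(-1 - 1)) = -5 + (-9 + m/(-2)) = -5 + (-9 + m*(-½)) = -5 + (-9 - m/2) = -14 - m/2)
O(M, A) = -33 + A
O(r(3, B(-5)), -64) - q(-9*4) = (-33 - 64) - (-14 - (-9)*4/2) = -97 - (-14 - ½*(-36)) = -97 - (-14 + 18) = -97 - 1*4 = -97 - 4 = -101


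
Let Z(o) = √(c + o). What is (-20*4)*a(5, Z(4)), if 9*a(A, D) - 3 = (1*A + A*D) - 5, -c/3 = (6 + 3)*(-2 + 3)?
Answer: -80/3 - 400*I*√23/9 ≈ -26.667 - 213.15*I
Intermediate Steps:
c = -27 (c = -3*(6 + 3)*(-2 + 3) = -27 ≈ -27.000)
Z(o) = √(-27 + o)
a(A, D) = -2/9 + A/9 + A*D/9 (a(A, D) = ⅓ + ((1*A + A*D) - 5)/9 = ⅓ + ((A + A*D) - 5)/9 = ⅓ + (-5 + A + A*D)/9 = ⅓ + (-5/9 + A/9 + A*D/9) = -2/9 + A/9 + A*D/9)
(-20*4)*a(5, Z(4)) = (-20*4)*(-2/9 + (⅑)*5 + (⅑)*5*√(-27 + 4)) = -80*(-2/9 + 5/9 + (⅑)*5*√(-23)) = -80*(-2/9 + 5/9 + (⅑)*5*(I*√23)) = -80*(-2/9 + 5/9 + 5*I*√23/9) = -80*(⅓ + 5*I*√23/9) = -80/3 - 400*I*√23/9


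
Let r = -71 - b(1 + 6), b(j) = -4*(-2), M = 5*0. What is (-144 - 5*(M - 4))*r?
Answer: 9796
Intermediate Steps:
M = 0
b(j) = 8
r = -79 (r = -71 - 1*8 = -71 - 8 = -79)
(-144 - 5*(M - 4))*r = (-144 - 5*(0 - 4))*(-79) = (-144 - 5*(-4))*(-79) = (-144 + 20)*(-79) = -124*(-79) = 9796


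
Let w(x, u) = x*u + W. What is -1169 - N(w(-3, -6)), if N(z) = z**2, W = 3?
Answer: -1610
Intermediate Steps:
w(x, u) = 3 + u*x (w(x, u) = x*u + 3 = u*x + 3 = 3 + u*x)
-1169 - N(w(-3, -6)) = -1169 - (3 - 6*(-3))**2 = -1169 - (3 + 18)**2 = -1169 - 1*21**2 = -1169 - 1*441 = -1169 - 441 = -1610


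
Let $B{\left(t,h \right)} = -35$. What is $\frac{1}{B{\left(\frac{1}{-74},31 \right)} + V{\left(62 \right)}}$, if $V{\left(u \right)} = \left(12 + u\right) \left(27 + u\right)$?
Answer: $\frac{1}{6551} \approx 0.00015265$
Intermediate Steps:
$\frac{1}{B{\left(\frac{1}{-74},31 \right)} + V{\left(62 \right)}} = \frac{1}{-35 + \left(324 + 62^{2} + 39 \cdot 62\right)} = \frac{1}{-35 + \left(324 + 3844 + 2418\right)} = \frac{1}{-35 + 6586} = \frac{1}{6551}$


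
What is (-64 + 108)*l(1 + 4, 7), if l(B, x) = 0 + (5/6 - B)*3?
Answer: -550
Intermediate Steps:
l(B, x) = 5/2 - 3*B (l(B, x) = 0 + (5*(⅙) - B)*3 = 0 + (⅚ - B)*3 = 0 + (5/2 - 3*B) = 5/2 - 3*B)
(-64 + 108)*l(1 + 4, 7) = (-64 + 108)*(5/2 - 3*(1 + 4)) = 44*(5/2 - 3*5) = 44*(5/2 - 15) = 44*(-25/2) = -550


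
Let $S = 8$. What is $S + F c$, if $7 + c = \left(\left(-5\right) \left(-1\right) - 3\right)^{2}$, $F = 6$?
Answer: $-10$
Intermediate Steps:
$c = -3$ ($c = -7 + \left(\left(-5\right) \left(-1\right) - 3\right)^{2} = -7 + \left(5 - 3\right)^{2} = -7 + 2^{2} = -7 + 4 = -3$)
$S + F c = 8 + 6 \left(-3\right) = 8 - 18 = -10$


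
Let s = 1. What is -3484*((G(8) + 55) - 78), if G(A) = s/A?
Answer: 159393/2 ≈ 79697.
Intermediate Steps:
G(A) = 1/A
-3484*((G(8) + 55) - 78) = -3484*((1/8 + 55) - 78) = -3484*((⅛ + 55) - 78) = -3484*(441/8 - 78) = -3484*(-183/8) = 159393/2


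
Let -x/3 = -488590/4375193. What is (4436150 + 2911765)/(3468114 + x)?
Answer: 10716182090865/5057889853924 ≈ 2.1187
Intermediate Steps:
x = 1465770/4375193 (x = -(-1465770)/4375193 = -3*(-488590/4375193) = 1465770/4375193 ≈ 0.33502)
(4436150 + 2911765)/(3468114 + x) = (4436150 + 2911765)/(3468114 + 1465770/4375193) = 7347915/(15173669561772/4375193) = 7347915*(4375193/15173669561772) = 10716182090865/5057889853924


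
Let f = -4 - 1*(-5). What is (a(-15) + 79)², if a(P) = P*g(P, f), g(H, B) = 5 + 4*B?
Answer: 3136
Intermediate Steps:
f = 1 (f = -4 + 5 = 1)
a(P) = 9*P (a(P) = P*(5 + 4*1) = P*(5 + 4) = P*9 = 9*P)
(a(-15) + 79)² = (9*(-15) + 79)² = (-135 + 79)² = (-56)² = 3136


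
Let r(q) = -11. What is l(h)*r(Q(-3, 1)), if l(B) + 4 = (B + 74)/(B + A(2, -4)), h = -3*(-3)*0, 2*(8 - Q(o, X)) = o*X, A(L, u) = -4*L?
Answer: 583/4 ≈ 145.75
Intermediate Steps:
Q(o, X) = 8 - X*o/2 (Q(o, X) = 8 - o*X/2 = 8 - X*o/2)
h = 0 (h = 9*0 = 0)
l(B) = -4 + (74 + B)/(-8 + B) (l(B) = -4 + (B + 74)/(B - 4*2) = -4 + (74 + B)/(B - 8) = -4 + (74 + B)/(-8 + B))
l(h)*r(Q(-3, 1)) = ((106 - 3*0)/(-8 + 0))*(-11) = ((106 + 0)/(-8))*(-11) = -⅛*106*(-11) = -53/4*(-11) = 583/4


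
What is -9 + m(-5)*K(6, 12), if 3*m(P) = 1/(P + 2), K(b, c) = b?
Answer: -29/3 ≈ -9.6667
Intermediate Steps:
m(P) = 1/(3*(2 + P)) (m(P) = 1/(3*(P + 2)) = 1/(3*(2 + P)))
-9 + m(-5)*K(6, 12) = -9 + (1/(3*(2 - 5)))*6 = -9 + ((⅓)/(-3))*6 = -9 + ((⅓)*(-⅓))*6 = -9 - ⅑*6 = -9 - ⅔ = -29/3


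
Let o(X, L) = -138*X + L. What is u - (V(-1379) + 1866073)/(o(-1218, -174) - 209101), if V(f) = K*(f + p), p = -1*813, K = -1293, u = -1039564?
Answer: -42815980395/41191 ≈ -1.0395e+6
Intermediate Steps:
p = -813
o(X, L) = L - 138*X
V(f) = 1051209 - 1293*f (V(f) = -1293*(f - 813) = -1293*(-813 + f) = 1051209 - 1293*f)
u - (V(-1379) + 1866073)/(o(-1218, -174) - 209101) = -1039564 - ((1051209 - 1293*(-1379)) + 1866073)/((-174 - 138*(-1218)) - 209101) = -1039564 - ((1051209 + 1783047) + 1866073)/((-174 + 168084) - 209101) = -1039564 - (2834256 + 1866073)/(167910 - 209101) = -1039564 - 4700329/(-41191) = -1039564 - 4700329*(-1)/41191 = -1039564 - 1*(-4700329/41191) = -1039564 + 4700329/41191 = -42815980395/41191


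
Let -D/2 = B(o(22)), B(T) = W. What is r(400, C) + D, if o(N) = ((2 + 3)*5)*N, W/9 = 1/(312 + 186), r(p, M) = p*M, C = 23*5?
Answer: 3817997/83 ≈ 46000.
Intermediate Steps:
C = 115
r(p, M) = M*p
W = 3/166 (W = 9/(312 + 186) = 9/498 = 9*(1/498) = 3/166 ≈ 0.018072)
o(N) = 25*N (o(N) = (5*5)*N = 25*N)
B(T) = 3/166
D = -3/83 (D = -2*3/166 = -3/83 ≈ -0.036145)
r(400, C) + D = 115*400 - 3/83 = 46000 - 3/83 = 3817997/83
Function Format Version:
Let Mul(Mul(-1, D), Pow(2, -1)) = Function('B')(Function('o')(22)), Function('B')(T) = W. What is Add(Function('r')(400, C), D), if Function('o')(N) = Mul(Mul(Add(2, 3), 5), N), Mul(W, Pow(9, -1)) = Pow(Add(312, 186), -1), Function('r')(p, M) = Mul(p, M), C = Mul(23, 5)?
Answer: Rational(3817997, 83) ≈ 46000.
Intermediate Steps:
C = 115
Function('r')(p, M) = Mul(M, p)
W = Rational(3, 166) (W = Mul(9, Pow(Add(312, 186), -1)) = Mul(9, Pow(498, -1)) = Mul(9, Rational(1, 498)) = Rational(3, 166) ≈ 0.018072)
Function('o')(N) = Mul(25, N) (Function('o')(N) = Mul(Mul(5, 5), N) = Mul(25, N))
Function('B')(T) = Rational(3, 166)
D = Rational(-3, 83) (D = Mul(-2, Rational(3, 166)) = Rational(-3, 83) ≈ -0.036145)
Add(Function('r')(400, C), D) = Add(Mul(115, 400), Rational(-3, 83)) = Add(46000, Rational(-3, 83)) = Rational(3817997, 83)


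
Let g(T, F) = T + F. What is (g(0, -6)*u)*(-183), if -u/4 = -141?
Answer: 619272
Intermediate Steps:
u = 564 (u = -4*(-141) = 564)
g(T, F) = F + T
(g(0, -6)*u)*(-183) = ((-6 + 0)*564)*(-183) = -6*564*(-183) = -3384*(-183) = 619272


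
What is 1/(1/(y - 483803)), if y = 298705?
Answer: -185098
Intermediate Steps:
1/(1/(y - 483803)) = 1/(1/(298705 - 483803)) = 1/(1/(-185098)) = 1/(-1/185098) = -185098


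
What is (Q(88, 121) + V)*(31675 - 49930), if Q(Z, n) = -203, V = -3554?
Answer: 68584035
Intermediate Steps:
(Q(88, 121) + V)*(31675 - 49930) = (-203 - 3554)*(31675 - 49930) = -3757*(-18255) = 68584035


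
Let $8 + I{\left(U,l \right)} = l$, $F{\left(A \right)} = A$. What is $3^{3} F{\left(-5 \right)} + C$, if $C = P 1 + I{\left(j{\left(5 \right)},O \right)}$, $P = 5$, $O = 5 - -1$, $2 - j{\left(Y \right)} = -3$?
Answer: $-132$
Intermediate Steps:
$j{\left(Y \right)} = 5$ ($j{\left(Y \right)} = 2 - -3 = 2 + 3 = 5$)
$O = 6$ ($O = 5 + 1 = 6$)
$I{\left(U,l \right)} = -8 + l$
$C = 3$ ($C = 5 \cdot 1 + \left(-8 + 6\right) = 5 - 2 = 3$)
$3^{3} F{\left(-5 \right)} + C = 3^{3} \left(-5\right) + 3 = 27 \left(-5\right) + 3 = -135 + 3 = -132$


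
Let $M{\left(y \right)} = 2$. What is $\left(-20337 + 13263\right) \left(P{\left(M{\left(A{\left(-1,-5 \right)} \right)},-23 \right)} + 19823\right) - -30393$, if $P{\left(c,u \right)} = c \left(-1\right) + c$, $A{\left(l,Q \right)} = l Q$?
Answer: $-140197509$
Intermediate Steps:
$A{\left(l,Q \right)} = Q l$
$P{\left(c,u \right)} = 0$ ($P{\left(c,u \right)} = - c + c = 0$)
$\left(-20337 + 13263\right) \left(P{\left(M{\left(A{\left(-1,-5 \right)} \right)},-23 \right)} + 19823\right) - -30393 = \left(-20337 + 13263\right) \left(0 + 19823\right) - -30393 = \left(-7074\right) 19823 + 30393 = -140227902 + 30393 = -140197509$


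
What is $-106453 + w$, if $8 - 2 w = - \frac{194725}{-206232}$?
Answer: $- \frac{43906575061}{412464} \approx -1.0645 \cdot 10^{5}$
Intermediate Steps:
$w = \frac{1455131}{412464}$ ($w = 4 - \frac{\left(-194725\right) \frac{1}{-206232}}{2} = 4 - \frac{\left(-194725\right) \left(- \frac{1}{206232}\right)}{2} = 4 - \frac{194725}{412464} = \frac{1455131}{412464} \approx 3.5279$)
$-106453 + w = -106453 + \frac{1455131}{412464} = - \frac{43906575061}{412464}$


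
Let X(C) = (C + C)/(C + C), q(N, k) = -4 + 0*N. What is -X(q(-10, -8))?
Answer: -1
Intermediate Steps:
q(N, k) = -4 (q(N, k) = -4 + 0 = -4)
X(C) = 1 (X(C) = (2*C)/((2*C)) = (2*C)*(1/(2*C)) = 1)
-X(q(-10, -8)) = -1*1 = -1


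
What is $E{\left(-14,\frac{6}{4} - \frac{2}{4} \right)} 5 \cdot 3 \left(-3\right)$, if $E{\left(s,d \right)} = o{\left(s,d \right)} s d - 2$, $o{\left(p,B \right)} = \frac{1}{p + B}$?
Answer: $\frac{540}{13} \approx 41.538$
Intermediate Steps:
$o{\left(p,B \right)} = \frac{1}{B + p}$
$E{\left(s,d \right)} = -2 + \frac{d s}{d + s}$ ($E{\left(s,d \right)} = \frac{s}{d + s} d - 2 = \frac{d s}{d + s} - 2 = -2 + \frac{d s}{d + s}$)
$E{\left(-14,\frac{6}{4} - \frac{2}{4} \right)} 5 \cdot 3 \left(-3\right) = \left(-2 + \left(\frac{6}{4} - \frac{2}{4}\right) \left(-14\right) \frac{1}{\left(\frac{6}{4} - \frac{2}{4}\right) - 14}\right) 5 \cdot 3 \left(-3\right) = \left(-2 + \left(6 \cdot \frac{1}{4} - \frac{1}{2}\right) \left(-14\right) \frac{1}{\left(6 \cdot \frac{1}{4} - \frac{1}{2}\right) - 14}\right) 5 \left(-9\right) = \left(-2 + \left(\frac{3}{2} - \frac{1}{2}\right) \left(-14\right) \frac{1}{\left(\frac{3}{2} - \frac{1}{2}\right) - 14}\right) 5 \left(-9\right) = \left(-2 + 1 \left(-14\right) \frac{1}{1 - 14}\right) 5 \left(-9\right) = \left(-2 + 1 \left(-14\right) \frac{1}{-13}\right) 5 \left(-9\right) = \left(-2 + 1 \left(-14\right) \left(- \frac{1}{13}\right)\right) 5 \left(-9\right) = \left(-2 + \frac{14}{13}\right) 5 \left(-9\right) = \left(- \frac{12}{13}\right) 5 \left(-9\right) = \left(- \frac{60}{13}\right) \left(-9\right) = \frac{540}{13}$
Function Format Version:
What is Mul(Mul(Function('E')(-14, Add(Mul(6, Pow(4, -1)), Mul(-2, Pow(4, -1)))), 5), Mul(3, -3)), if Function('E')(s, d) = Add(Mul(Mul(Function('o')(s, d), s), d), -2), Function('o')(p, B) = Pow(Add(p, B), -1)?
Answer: Rational(540, 13) ≈ 41.538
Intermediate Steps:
Function('o')(p, B) = Pow(Add(B, p), -1)
Function('E')(s, d) = Add(-2, Mul(d, s, Pow(Add(d, s), -1))) (Function('E')(s, d) = Add(Mul(Mul(Pow(Add(d, s), -1), s), d), -2) = Add(Mul(Mul(s, Pow(Add(d, s), -1)), d), -2) = Add(Mul(d, s, Pow(Add(d, s), -1)), -2) = Add(-2, Mul(d, s, Pow(Add(d, s), -1))))
Mul(Mul(Function('E')(-14, Add(Mul(6, Pow(4, -1)), Mul(-2, Pow(4, -1)))), 5), Mul(3, -3)) = Mul(Mul(Add(-2, Mul(Add(Mul(6, Pow(4, -1)), Mul(-2, Pow(4, -1))), -14, Pow(Add(Add(Mul(6, Pow(4, -1)), Mul(-2, Pow(4, -1))), -14), -1))), 5), Mul(3, -3)) = Mul(Mul(Add(-2, Mul(Add(Mul(6, Rational(1, 4)), Mul(-2, Rational(1, 4))), -14, Pow(Add(Add(Mul(6, Rational(1, 4)), Mul(-2, Rational(1, 4))), -14), -1))), 5), -9) = Mul(Mul(Add(-2, Mul(Add(Rational(3, 2), Rational(-1, 2)), -14, Pow(Add(Add(Rational(3, 2), Rational(-1, 2)), -14), -1))), 5), -9) = Mul(Mul(Add(-2, Mul(1, -14, Pow(Add(1, -14), -1))), 5), -9) = Mul(Mul(Add(-2, Mul(1, -14, Pow(-13, -1))), 5), -9) = Mul(Mul(Add(-2, Mul(1, -14, Rational(-1, 13))), 5), -9) = Mul(Mul(Add(-2, Rational(14, 13)), 5), -9) = Mul(Mul(Rational(-12, 13), 5), -9) = Mul(Rational(-60, 13), -9) = Rational(540, 13)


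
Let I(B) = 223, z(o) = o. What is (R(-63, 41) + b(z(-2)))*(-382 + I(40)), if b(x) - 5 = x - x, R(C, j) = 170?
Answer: -27825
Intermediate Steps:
b(x) = 5 (b(x) = 5 + (x - x) = 5 + 0 = 5)
(R(-63, 41) + b(z(-2)))*(-382 + I(40)) = (170 + 5)*(-382 + 223) = 175*(-159) = -27825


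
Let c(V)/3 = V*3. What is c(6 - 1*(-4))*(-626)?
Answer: -56340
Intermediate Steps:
c(V) = 9*V (c(V) = 3*(V*3) = 3*(3*V) = 9*V)
c(6 - 1*(-4))*(-626) = (9*(6 - 1*(-4)))*(-626) = (9*(6 + 4))*(-626) = (9*10)*(-626) = 90*(-626) = -56340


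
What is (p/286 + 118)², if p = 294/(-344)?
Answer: 33692324731081/2419852864 ≈ 13923.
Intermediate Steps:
p = -147/172 (p = 294*(-1/344) = -147/172 ≈ -0.85465)
(p/286 + 118)² = (-147/172/286 + 118)² = (-147/172*1/286 + 118)² = (-147/49192 + 118)² = (5804509/49192)² = 33692324731081/2419852864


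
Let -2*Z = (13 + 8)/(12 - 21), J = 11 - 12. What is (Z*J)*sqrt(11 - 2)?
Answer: -7/2 ≈ -3.5000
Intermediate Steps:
J = -1
Z = 7/6 (Z = -(13 + 8)/(2*(12 - 21)) = -21/(2*(-9)) = -21*(-1)/(2*9) = -1/2*(-7/3) = 7/6 ≈ 1.1667)
(Z*J)*sqrt(11 - 2) = ((7/6)*(-1))*sqrt(11 - 2) = -7*sqrt(9)/6 = -7/6*3 = -7/2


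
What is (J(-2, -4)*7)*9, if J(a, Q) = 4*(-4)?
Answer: -1008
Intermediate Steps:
J(a, Q) = -16
(J(-2, -4)*7)*9 = -16*7*9 = -112*9 = -1008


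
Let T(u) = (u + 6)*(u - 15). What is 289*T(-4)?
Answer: -10982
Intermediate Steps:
T(u) = (-15 + u)*(6 + u) (T(u) = (6 + u)*(-15 + u) = (-15 + u)*(6 + u))
289*T(-4) = 289*(-90 + (-4)² - 9*(-4)) = 289*(-90 + 16 + 36) = 289*(-38) = -10982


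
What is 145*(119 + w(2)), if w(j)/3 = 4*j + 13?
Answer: 26390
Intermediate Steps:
w(j) = 39 + 12*j (w(j) = 3*(4*j + 13) = 3*(13 + 4*j) = 39 + 12*j)
145*(119 + w(2)) = 145*(119 + (39 + 12*2)) = 145*(119 + (39 + 24)) = 145*(119 + 63) = 145*182 = 26390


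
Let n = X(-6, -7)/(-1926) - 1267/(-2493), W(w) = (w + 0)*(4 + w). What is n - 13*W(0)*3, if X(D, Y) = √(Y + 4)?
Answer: 1267/2493 - I*√3/1926 ≈ 0.50822 - 0.0008993*I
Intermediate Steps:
W(w) = w*(4 + w)
X(D, Y) = √(4 + Y)
n = 1267/2493 - I*√3/1926 (n = √(4 - 7)/(-1926) - 1267/(-2493) = √(-3)*(-1/1926) - 1267*(-1/2493) = (I*√3)*(-1/1926) + 1267/2493 = -I*√3/1926 + 1267/2493 = 1267/2493 - I*√3/1926 ≈ 0.50822 - 0.0008993*I)
n - 13*W(0)*3 = (1267/2493 - I*√3/1926) - 13*(0*(4 + 0))*3 = (1267/2493 - I*√3/1926) - 13*(0*4)*3 = (1267/2493 - I*√3/1926) - 13*0*3 = (1267/2493 - I*√3/1926) - 0*3 = (1267/2493 - I*√3/1926) - 1*0 = (1267/2493 - I*√3/1926) + 0 = 1267/2493 - I*√3/1926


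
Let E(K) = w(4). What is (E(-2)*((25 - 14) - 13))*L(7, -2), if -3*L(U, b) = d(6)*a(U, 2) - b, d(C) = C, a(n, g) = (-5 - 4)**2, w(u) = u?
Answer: 3904/3 ≈ 1301.3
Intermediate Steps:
E(K) = 4
a(n, g) = 81 (a(n, g) = (-9)**2 = 81)
L(U, b) = -162 + b/3 (L(U, b) = -(6*81 - b)/3 = -(486 - b)/3 = -162 + b/3)
(E(-2)*((25 - 14) - 13))*L(7, -2) = (4*((25 - 14) - 13))*(-162 + (1/3)*(-2)) = (4*(11 - 13))*(-162 - 2/3) = (4*(-2))*(-488/3) = -8*(-488/3) = 3904/3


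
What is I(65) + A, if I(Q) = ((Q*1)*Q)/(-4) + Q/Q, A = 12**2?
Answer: -3645/4 ≈ -911.25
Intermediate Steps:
A = 144
I(Q) = 1 - Q**2/4 (I(Q) = (Q*Q)*(-1/4) + 1 = Q**2*(-1/4) + 1 = -Q**2/4 + 1 = 1 - Q**2/4)
I(65) + A = (1 - 1/4*65**2) + 144 = (1 - 1/4*4225) + 144 = (1 - 4225/4) + 144 = -4221/4 + 144 = -3645/4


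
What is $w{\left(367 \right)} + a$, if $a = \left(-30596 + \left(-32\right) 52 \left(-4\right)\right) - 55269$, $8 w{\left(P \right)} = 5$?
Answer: $- \frac{633667}{8} \approx -79208.0$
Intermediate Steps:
$w{\left(P \right)} = \frac{5}{8}$ ($w{\left(P \right)} = \frac{1}{8} \cdot 5 = \frac{5}{8}$)
$a = -79209$ ($a = \left(-30596 - -6656\right) - 55269 = \left(-30596 + 6656\right) - 55269 = -23940 - 55269 = -79209$)
$w{\left(367 \right)} + a = \frac{5}{8} - 79209 = - \frac{633667}{8}$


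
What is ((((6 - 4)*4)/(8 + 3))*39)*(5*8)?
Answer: 12480/11 ≈ 1134.5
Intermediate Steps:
((((6 - 4)*4)/(8 + 3))*39)*(5*8) = (((2*4)/11)*39)*40 = ((8*(1/11))*39)*40 = ((8/11)*39)*40 = (312/11)*40 = 12480/11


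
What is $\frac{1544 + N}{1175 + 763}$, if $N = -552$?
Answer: $\frac{496}{969} \approx 0.51187$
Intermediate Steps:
$\frac{1544 + N}{1175 + 763} = \frac{1544 - 552}{1175 + 763} = \frac{1}{1938} \cdot 992 = \frac{496}{969}$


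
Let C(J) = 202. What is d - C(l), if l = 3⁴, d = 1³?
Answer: -201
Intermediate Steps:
d = 1
l = 81
d - C(l) = 1 - 1*202 = 1 - 202 = -201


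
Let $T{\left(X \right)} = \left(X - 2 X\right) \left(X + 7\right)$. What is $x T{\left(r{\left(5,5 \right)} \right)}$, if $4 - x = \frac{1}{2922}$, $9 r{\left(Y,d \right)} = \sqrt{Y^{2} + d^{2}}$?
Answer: $- \frac{292175}{118341} - \frac{409045 \sqrt{2}}{26298} \approx -24.466$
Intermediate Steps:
$r{\left(Y,d \right)} = \frac{\sqrt{Y^{2} + d^{2}}}{9}$
$T{\left(X \right)} = - X \left(7 + X\right)$
$x = \frac{11687}{2922}$ ($x = 4 - \frac{1}{2922} = \frac{11687}{2922} \approx 3.9997$)
$x T{\left(r{\left(5,5 \right)} \right)} = \frac{11687 \left(- \frac{\sqrt{5^{2} + 5^{2}}}{9} \left(7 + \frac{\sqrt{5^{2} + 5^{2}}}{9}\right)\right)}{2922} = \frac{11687 \left(- \frac{\sqrt{25 + 25}}{9} \left(7 + \frac{\sqrt{25 + 25}}{9}\right)\right)}{2922} = \frac{11687 \left(- \frac{\sqrt{50}}{9} \left(7 + \frac{\sqrt{50}}{9}\right)\right)}{2922} = \frac{11687 \left(- \frac{5 \sqrt{2}}{9} \left(7 + \frac{5 \sqrt{2}}{9}\right)\right)}{2922} = \frac{11687 \left(- \frac{5 \sqrt{2} \left(7 + \frac{5 \sqrt{2}}{9}\right)}{9}\right)}{2922} = - \frac{58435 \sqrt{2} \left(7 + \frac{5 \sqrt{2}}{9}\right)}{26298}$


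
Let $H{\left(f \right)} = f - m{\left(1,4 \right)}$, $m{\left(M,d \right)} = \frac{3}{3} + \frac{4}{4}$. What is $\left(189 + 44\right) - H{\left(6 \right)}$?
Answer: $229$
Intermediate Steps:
$m{\left(M,d \right)} = 2$ ($m{\left(M,d \right)} = 3 \cdot \frac{1}{3} + 4 \cdot \frac{1}{4} = 1 + 1 = 2$)
$H{\left(f \right)} = -2 + f$ ($H{\left(f \right)} = f - 2 = -2 + f$)
$\left(189 + 44\right) - H{\left(6 \right)} = \left(189 + 44\right) - \left(-2 + 6\right) = 233 - 4 = 229$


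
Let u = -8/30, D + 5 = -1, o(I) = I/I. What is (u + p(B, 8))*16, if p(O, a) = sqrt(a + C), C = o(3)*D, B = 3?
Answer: -64/15 + 16*sqrt(2) ≈ 18.361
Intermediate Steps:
o(I) = 1
D = -6 (D = -5 - 1 = -6)
u = -4/15 (u = -8*1/30 = -4/15 ≈ -0.26667)
C = -6 (C = 1*(-6) = -6)
p(O, a) = sqrt(-6 + a) (p(O, a) = sqrt(a - 6) = sqrt(-6 + a))
(u + p(B, 8))*16 = (-4/15 + sqrt(-6 + 8))*16 = (-4/15 + sqrt(2))*16 = -64/15 + 16*sqrt(2)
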